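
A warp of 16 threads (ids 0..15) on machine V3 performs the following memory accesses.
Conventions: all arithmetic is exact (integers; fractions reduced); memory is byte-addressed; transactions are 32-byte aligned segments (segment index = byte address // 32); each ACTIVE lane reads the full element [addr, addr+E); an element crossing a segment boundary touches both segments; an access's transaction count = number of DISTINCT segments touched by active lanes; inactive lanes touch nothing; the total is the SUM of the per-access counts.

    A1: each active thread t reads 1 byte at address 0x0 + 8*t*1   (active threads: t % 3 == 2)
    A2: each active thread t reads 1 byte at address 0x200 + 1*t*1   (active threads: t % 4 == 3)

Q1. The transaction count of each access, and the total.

A1: 4 transactions
A2: 1 transaction

Answer: 4,1; total 5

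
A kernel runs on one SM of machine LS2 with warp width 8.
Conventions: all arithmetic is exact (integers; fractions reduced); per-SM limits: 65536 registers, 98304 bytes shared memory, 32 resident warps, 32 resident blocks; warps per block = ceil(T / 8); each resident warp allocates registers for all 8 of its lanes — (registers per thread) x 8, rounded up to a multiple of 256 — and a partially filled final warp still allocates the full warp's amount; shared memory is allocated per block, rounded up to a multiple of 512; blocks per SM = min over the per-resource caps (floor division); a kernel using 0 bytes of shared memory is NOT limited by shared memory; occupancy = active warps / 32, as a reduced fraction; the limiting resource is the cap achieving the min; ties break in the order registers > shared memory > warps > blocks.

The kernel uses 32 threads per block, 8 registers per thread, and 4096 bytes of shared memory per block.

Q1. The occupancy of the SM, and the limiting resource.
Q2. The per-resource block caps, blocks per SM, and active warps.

Answer: occupancy 1, limited by warps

registers: 64 blocks
shared memory: 24 blocks
warps: 8 blocks
blocks: 32 blocks

Answer: 8 blocks, 32 active warps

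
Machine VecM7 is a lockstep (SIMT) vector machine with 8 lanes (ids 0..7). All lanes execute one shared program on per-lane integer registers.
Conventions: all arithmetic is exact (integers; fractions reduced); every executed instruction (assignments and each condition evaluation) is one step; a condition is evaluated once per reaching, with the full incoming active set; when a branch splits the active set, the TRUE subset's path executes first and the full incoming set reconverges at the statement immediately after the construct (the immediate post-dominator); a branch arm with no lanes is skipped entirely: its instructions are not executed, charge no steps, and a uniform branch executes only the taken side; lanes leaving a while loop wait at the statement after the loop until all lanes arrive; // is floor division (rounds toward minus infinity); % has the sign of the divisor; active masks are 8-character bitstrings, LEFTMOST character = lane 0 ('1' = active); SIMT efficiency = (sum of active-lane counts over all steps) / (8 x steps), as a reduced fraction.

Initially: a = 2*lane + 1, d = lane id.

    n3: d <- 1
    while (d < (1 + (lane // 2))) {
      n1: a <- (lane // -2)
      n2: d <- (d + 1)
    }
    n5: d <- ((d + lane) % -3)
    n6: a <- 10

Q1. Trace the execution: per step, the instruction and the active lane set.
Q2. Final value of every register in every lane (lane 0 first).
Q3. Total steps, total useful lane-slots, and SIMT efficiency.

step 0: d <- 1                       11111111
step 1: eval (d < (1 + (lane // 2))) 11111111
step 2: a <- (lane // -2)            00111111
step 3: d <- (d + 1)                 00111111
step 4: eval (d < (1 + (lane // 2))) 00111111
step 5: a <- (lane // -2)            00001111
step 6: d <- (d + 1)                 00001111
step 7: eval (d < (1 + (lane // 2))) 00001111
step 8: a <- (lane // -2)            00000011
step 9: d <- (d + 1)                 00000011
step 10: eval (d < (1 + (lane // 2))) 00000011
step 11: d <- ((d + lane) % -3)       11111111
step 12: a <- 10                      11111111

Answer: 13 steps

a: 10,10,10,10,10,10,10,10
d: -2,-1,-2,-1,-2,-1,-2,-1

steps = 13; useful = 68; efficiency = 68/104 = 17/26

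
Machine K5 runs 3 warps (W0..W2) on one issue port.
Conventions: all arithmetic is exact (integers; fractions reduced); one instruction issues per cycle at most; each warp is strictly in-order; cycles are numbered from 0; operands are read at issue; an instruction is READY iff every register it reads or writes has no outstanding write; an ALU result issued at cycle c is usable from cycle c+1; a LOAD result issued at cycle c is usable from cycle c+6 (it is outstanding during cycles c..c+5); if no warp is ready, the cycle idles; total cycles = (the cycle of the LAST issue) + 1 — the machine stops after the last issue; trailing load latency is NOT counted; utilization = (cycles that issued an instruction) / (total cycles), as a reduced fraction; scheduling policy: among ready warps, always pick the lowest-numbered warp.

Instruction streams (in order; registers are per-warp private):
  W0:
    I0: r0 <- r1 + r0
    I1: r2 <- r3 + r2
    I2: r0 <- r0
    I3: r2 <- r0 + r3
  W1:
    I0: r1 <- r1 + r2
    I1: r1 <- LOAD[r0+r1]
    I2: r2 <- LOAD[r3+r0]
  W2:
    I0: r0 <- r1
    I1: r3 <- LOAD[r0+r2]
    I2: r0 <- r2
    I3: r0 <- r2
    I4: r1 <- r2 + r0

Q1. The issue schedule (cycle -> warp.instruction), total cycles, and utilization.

cycle 0: W0.I0
cycle 1: W0.I1
cycle 2: W0.I2
cycle 3: W0.I3
cycle 4: W1.I0
cycle 5: W1.I1
cycle 6: W1.I2
cycle 7: W2.I0
cycle 8: W2.I1
cycle 9: W2.I2
cycle 10: W2.I3
cycle 11: W2.I4

Answer: 12 cycles, utilization 1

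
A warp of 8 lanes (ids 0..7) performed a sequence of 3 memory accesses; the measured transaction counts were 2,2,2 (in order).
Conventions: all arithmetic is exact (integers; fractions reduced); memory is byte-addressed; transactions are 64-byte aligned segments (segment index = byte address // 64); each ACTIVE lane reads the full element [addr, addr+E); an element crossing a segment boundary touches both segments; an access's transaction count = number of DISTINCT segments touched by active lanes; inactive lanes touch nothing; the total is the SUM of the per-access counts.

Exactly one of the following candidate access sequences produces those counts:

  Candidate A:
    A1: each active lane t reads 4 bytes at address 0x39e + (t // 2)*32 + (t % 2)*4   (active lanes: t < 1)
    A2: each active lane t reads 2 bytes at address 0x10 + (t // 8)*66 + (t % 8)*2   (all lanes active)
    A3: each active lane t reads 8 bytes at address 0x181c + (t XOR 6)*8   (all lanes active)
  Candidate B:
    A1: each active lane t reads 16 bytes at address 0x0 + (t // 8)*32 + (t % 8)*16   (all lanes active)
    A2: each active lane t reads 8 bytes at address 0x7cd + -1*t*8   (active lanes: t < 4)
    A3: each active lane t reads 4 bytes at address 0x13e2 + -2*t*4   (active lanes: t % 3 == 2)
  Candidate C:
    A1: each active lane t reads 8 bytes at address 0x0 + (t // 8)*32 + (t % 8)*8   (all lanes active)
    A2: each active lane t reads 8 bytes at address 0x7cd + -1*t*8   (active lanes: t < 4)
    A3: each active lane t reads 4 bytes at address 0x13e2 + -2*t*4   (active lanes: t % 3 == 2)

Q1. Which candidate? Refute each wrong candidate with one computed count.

A: A1 gives 1 transaction, not 2
C: A1 gives 1 transaction, not 2
B: all counts match (2,2,2)

Answer: B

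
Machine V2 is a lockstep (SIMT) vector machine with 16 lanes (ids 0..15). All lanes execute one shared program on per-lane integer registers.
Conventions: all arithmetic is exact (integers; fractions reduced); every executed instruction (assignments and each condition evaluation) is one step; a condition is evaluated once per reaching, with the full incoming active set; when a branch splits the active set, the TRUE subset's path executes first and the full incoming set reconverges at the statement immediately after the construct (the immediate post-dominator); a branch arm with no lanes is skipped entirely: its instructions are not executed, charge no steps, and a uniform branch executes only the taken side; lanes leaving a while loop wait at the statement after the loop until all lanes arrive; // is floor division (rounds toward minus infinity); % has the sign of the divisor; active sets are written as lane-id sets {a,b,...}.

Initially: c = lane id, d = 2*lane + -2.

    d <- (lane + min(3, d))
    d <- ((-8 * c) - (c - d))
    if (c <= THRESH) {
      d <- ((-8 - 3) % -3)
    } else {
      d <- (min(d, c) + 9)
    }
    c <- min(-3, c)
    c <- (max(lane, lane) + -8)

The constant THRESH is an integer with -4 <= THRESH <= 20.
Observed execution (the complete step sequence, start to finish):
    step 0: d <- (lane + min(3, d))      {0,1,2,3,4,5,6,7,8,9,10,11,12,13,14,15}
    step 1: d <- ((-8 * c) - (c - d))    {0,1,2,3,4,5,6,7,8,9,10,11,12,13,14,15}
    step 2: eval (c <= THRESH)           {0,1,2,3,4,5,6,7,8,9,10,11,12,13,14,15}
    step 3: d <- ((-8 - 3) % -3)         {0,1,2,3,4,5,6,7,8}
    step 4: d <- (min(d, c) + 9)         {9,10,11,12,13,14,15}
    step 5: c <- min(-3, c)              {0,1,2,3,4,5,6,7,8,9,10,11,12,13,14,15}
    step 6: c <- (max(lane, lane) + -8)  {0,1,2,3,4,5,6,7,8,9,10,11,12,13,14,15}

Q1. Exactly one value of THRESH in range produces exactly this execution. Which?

Answer: THRESH = 8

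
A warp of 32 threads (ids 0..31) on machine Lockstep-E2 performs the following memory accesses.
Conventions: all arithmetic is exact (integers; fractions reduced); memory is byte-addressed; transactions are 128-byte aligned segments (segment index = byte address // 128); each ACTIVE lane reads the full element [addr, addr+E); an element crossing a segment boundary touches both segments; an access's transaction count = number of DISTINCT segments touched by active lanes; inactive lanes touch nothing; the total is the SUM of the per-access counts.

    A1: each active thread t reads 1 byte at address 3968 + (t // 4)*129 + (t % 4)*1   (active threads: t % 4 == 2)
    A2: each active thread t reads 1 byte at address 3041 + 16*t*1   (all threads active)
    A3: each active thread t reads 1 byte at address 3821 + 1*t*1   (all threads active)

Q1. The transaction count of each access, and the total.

A1: 8 transactions
A2: 5 transactions
A3: 2 transactions

Answer: 8,5,2; total 15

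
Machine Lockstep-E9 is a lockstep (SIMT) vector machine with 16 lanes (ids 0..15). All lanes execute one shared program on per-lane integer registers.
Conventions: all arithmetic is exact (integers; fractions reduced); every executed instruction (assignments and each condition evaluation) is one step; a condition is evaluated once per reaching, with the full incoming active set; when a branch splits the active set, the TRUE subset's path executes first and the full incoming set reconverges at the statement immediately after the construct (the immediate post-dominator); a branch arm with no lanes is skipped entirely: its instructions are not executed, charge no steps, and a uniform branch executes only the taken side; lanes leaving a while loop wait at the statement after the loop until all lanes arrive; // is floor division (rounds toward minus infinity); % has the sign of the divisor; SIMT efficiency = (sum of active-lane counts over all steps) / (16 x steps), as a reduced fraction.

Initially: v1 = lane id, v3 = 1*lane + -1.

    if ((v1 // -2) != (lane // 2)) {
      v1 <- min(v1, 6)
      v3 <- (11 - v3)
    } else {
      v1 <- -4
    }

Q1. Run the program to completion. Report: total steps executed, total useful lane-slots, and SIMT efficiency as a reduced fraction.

Answer: 4 steps, 47 useful, 47/64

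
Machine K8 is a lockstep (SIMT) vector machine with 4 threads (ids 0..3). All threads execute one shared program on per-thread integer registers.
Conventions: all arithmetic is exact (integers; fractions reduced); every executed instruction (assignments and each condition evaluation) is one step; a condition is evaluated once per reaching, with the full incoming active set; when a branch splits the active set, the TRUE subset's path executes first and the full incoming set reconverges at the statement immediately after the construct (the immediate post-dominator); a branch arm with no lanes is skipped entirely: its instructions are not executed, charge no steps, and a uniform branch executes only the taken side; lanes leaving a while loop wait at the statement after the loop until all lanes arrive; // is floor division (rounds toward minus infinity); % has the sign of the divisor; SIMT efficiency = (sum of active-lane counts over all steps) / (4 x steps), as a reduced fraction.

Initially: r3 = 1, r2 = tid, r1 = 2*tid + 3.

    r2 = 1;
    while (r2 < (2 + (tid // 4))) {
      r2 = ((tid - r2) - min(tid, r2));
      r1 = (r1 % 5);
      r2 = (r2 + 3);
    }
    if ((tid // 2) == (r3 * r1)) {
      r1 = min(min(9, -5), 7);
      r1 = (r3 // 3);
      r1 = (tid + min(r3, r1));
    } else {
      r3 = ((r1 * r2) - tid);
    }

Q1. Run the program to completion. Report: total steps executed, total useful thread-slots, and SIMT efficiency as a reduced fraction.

Answer: 11 steps, 34 useful, 17/22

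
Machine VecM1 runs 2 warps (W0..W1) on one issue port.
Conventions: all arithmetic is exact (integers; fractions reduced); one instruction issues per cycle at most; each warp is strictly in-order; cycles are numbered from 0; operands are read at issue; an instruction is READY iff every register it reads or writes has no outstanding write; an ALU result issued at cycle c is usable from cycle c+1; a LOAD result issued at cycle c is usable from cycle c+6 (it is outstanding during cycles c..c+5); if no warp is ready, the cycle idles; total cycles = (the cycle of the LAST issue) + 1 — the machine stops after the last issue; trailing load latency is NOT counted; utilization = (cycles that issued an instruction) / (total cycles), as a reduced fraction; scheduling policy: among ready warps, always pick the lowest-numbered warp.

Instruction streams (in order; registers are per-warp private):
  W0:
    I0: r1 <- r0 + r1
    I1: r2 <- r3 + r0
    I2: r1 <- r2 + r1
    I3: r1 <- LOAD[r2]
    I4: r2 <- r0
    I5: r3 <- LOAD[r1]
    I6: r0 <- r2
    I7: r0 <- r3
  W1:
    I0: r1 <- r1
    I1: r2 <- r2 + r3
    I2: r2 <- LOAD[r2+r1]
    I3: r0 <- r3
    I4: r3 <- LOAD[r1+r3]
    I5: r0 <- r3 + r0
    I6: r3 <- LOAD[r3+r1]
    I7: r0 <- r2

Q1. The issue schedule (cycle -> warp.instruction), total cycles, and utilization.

cycle 0: W0.I0
cycle 1: W0.I1
cycle 2: W0.I2
cycle 3: W0.I3
cycle 4: W0.I4
cycle 5: W1.I0
cycle 6: W1.I1
cycle 7: W1.I2
cycle 8: W1.I3
cycle 9: W0.I5
cycle 10: W0.I6
cycle 11: W1.I4
cycle 12: idle
cycle 13: idle
cycle 14: idle
cycle 15: W0.I7
cycle 16: idle
cycle 17: W1.I5
cycle 18: W1.I6
cycle 19: W1.I7

Answer: 20 cycles, utilization 4/5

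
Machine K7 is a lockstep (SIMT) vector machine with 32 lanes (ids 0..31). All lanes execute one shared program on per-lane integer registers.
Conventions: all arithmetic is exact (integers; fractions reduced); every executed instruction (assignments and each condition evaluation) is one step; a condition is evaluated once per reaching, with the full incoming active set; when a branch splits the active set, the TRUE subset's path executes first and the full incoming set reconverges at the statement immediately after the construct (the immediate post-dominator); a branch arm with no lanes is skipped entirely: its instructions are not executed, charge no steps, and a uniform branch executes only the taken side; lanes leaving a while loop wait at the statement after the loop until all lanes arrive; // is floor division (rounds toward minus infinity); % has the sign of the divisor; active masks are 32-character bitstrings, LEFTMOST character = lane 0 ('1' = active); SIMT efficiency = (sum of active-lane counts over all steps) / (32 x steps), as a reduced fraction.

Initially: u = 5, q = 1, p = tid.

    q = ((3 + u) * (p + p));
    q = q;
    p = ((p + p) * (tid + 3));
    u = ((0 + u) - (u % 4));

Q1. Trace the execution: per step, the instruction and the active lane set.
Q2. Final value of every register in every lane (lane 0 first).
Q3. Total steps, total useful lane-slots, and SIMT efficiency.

step 0: q <- ((3 + u) * (p + p))     11111111111111111111111111111111
step 1: q <- q                       11111111111111111111111111111111
step 2: p <- ((p + p) * (tid + 3))   11111111111111111111111111111111
step 3: u <- ((0 + u) - (u % 4))     11111111111111111111111111111111

Answer: 4 steps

u: 4,4,4,4,4,4,4,4,4,4,4,4,4,4,4,4,4,4,4,4,4,4,4,4,4,4,4,4,4,4,4,4
q: 0,16,32,48,64,80,96,112,128,144,160,176,192,208,224,240,256,272,288,304,320,336,352,368,384,400,416,432,448,464,480,496
p: 0,8,20,36,56,80,108,140,176,216,260,308,360,416,476,540,608,680,756,836,920,1008,1100,1196,1296,1400,1508,1620,1736,1856,1980,2108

steps = 4; useful = 128; efficiency = 128/128 = 1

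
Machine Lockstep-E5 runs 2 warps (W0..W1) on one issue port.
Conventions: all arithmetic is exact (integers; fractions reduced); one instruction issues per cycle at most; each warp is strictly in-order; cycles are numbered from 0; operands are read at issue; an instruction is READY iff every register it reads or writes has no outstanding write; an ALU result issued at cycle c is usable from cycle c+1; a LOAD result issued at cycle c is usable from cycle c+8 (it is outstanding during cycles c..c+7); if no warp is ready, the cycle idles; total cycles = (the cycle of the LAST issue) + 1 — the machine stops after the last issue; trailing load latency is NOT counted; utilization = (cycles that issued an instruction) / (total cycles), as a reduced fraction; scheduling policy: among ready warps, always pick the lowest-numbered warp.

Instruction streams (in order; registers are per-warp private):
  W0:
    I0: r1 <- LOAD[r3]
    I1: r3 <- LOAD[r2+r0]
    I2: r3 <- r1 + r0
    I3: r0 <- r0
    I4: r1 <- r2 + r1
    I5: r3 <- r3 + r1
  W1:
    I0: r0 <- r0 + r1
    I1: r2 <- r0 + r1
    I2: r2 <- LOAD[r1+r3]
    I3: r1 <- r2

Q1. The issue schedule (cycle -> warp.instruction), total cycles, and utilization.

cycle 0: W0.I0
cycle 1: W0.I1
cycle 2: W1.I0
cycle 3: W1.I1
cycle 4: W1.I2
cycle 5: idle
cycle 6: idle
cycle 7: idle
cycle 8: idle
cycle 9: W0.I2
cycle 10: W0.I3
cycle 11: W0.I4
cycle 12: W0.I5
cycle 13: W1.I3

Answer: 14 cycles, utilization 5/7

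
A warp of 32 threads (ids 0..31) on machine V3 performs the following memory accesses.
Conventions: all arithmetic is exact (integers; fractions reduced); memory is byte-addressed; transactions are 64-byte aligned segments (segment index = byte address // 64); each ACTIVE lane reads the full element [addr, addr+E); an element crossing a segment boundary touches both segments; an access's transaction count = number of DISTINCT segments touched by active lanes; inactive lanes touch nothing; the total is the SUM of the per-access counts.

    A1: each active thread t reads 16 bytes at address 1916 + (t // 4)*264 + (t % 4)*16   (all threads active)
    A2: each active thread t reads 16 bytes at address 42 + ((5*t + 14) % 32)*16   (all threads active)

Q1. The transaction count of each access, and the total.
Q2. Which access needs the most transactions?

A1: 16 transactions
A2: 9 transactions

Answer: 16,9; total 25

Answer: A1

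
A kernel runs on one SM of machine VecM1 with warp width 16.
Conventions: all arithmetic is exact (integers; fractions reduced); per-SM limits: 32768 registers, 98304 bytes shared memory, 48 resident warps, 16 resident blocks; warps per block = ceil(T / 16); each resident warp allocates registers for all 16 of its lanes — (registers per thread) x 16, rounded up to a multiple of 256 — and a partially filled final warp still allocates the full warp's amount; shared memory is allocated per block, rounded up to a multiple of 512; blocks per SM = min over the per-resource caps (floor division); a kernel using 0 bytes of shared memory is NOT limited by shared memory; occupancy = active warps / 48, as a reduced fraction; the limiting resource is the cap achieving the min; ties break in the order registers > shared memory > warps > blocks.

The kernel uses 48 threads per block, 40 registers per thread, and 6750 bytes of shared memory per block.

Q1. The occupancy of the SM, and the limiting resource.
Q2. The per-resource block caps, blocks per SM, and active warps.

Answer: occupancy 13/16, limited by shared memory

registers: 14 blocks
shared memory: 13 blocks
warps: 16 blocks
blocks: 16 blocks

Answer: 13 blocks, 39 active warps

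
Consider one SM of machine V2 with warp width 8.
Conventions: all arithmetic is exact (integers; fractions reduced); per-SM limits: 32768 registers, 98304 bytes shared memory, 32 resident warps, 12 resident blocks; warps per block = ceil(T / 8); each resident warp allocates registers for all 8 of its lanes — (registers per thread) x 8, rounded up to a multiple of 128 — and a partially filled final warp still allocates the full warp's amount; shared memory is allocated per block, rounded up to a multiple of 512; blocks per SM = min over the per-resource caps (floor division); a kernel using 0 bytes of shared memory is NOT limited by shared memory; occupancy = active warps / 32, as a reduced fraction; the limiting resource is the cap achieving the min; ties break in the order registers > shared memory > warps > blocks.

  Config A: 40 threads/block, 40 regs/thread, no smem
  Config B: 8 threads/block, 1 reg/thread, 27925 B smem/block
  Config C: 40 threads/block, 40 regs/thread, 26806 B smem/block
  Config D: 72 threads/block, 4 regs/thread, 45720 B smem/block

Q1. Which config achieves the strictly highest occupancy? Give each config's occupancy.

occupancies: A 15/16, B 3/32, C 15/32, D 9/16

Answer: A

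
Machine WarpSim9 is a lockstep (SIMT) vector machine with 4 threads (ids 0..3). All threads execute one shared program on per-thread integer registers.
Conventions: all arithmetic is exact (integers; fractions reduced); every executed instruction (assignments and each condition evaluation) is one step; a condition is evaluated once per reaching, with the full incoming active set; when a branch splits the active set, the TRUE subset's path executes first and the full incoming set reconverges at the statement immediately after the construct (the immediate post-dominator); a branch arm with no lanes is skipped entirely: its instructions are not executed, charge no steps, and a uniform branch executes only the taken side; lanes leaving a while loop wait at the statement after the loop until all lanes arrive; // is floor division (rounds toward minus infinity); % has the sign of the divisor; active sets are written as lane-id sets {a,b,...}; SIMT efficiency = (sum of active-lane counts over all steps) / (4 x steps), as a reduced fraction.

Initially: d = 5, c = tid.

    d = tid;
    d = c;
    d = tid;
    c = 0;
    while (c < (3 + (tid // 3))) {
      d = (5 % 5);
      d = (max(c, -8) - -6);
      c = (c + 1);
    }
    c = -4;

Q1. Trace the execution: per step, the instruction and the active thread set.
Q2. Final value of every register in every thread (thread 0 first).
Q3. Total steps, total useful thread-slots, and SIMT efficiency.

step 0: d <- tid                     {0,1,2,3}
step 1: d <- c                       {0,1,2,3}
step 2: d <- tid                     {0,1,2,3}
step 3: c <- 0                       {0,1,2,3}
step 4: eval (c < (3 + (tid // 3)))  {0,1,2,3}
step 5: d <- (5 % 5)                 {0,1,2,3}
step 6: d <- (max(c, -8) - -6)       {0,1,2,3}
step 7: c <- (c + 1)                 {0,1,2,3}
step 8: eval (c < (3 + (tid // 3)))  {0,1,2,3}
step 9: d <- (5 % 5)                 {0,1,2,3}
step 10: d <- (max(c, -8) - -6)       {0,1,2,3}
step 11: c <- (c + 1)                 {0,1,2,3}
step 12: eval (c < (3 + (tid // 3)))  {0,1,2,3}
step 13: d <- (5 % 5)                 {0,1,2,3}
step 14: d <- (max(c, -8) - -6)       {0,1,2,3}
step 15: c <- (c + 1)                 {0,1,2,3}
step 16: eval (c < (3 + (tid // 3)))  {0,1,2,3}
step 17: d <- (5 % 5)                 {3}
step 18: d <- (max(c, -8) - -6)       {3}
step 19: c <- (c + 1)                 {3}
step 20: eval (c < (3 + (tid // 3)))  {3}
step 21: c <- -4                      {0,1,2,3}

Answer: 22 steps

d: 8,8,8,9
c: -4,-4,-4,-4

steps = 22; useful = 76; efficiency = 76/88 = 19/22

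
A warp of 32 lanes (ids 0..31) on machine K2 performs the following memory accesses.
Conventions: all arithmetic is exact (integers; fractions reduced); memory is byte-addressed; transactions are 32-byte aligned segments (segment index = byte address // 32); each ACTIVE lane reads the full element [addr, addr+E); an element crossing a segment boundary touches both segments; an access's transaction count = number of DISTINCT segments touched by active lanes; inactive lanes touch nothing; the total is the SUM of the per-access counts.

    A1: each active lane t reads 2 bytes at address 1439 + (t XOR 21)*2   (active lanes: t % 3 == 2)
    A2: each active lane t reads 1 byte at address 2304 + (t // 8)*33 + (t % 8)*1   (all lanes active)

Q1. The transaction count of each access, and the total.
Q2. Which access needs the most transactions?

A1: 2 transactions
A2: 4 transactions

Answer: 2,4; total 6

Answer: A2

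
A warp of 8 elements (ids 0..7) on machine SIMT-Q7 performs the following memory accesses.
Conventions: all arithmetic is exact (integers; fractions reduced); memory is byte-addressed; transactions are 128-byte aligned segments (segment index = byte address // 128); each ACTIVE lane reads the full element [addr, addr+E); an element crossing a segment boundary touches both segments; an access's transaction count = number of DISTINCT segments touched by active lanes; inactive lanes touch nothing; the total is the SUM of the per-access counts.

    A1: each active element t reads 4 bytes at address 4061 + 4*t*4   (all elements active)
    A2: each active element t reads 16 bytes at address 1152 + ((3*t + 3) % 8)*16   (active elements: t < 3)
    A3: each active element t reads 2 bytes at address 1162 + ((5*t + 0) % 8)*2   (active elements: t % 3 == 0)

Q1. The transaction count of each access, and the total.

A1: 2 transactions
A2: 1 transaction
A3: 1 transaction

Answer: 2,1,1; total 4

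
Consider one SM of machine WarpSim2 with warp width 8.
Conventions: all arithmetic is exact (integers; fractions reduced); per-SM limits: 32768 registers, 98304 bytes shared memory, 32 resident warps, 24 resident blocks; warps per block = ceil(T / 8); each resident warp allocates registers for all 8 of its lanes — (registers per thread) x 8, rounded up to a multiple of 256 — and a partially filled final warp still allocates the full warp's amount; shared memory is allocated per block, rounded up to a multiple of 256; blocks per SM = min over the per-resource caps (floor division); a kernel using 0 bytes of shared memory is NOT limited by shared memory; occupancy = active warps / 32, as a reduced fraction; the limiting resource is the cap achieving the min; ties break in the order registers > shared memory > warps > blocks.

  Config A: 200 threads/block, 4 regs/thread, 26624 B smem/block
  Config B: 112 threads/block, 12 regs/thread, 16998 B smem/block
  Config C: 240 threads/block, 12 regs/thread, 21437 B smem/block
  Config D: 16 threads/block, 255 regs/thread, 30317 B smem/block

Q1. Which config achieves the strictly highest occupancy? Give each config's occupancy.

occupancies: A 25/32, B 7/8, C 15/16, D 3/16

Answer: C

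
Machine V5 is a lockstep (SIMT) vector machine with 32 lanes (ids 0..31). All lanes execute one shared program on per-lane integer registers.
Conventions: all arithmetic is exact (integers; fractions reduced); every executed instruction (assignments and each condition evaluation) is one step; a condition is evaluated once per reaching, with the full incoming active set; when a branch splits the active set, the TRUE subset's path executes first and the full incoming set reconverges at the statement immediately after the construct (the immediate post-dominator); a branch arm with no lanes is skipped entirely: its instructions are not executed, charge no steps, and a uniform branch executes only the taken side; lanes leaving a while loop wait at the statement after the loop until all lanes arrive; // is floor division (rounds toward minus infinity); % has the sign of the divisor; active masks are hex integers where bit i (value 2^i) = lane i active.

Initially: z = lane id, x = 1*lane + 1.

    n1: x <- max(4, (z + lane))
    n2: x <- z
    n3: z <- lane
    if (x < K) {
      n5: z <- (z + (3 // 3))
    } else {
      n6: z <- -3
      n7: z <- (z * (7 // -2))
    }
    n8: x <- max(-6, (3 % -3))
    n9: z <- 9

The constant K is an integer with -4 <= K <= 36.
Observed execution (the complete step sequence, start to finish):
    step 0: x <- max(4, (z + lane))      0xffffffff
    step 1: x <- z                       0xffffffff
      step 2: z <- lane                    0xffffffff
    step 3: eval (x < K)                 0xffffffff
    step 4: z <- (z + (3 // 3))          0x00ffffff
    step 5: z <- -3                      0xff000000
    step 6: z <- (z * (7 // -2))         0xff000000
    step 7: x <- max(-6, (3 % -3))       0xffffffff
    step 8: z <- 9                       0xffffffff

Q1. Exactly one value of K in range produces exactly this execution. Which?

Answer: K = 24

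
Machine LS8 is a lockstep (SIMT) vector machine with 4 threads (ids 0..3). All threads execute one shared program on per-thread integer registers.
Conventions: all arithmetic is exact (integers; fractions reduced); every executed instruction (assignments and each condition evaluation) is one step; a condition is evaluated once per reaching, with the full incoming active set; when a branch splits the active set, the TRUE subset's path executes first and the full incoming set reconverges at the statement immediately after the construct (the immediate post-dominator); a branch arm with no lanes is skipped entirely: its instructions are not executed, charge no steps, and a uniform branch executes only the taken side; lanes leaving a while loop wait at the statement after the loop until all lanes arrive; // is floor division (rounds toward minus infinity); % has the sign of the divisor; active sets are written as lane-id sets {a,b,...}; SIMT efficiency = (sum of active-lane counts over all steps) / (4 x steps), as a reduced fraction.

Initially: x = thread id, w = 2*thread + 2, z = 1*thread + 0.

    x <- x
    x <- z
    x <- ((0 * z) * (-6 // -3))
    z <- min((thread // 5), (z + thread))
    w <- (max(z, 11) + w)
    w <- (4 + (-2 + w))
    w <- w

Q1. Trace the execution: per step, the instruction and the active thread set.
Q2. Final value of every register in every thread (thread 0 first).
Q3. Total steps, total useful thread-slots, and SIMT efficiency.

step 0: x <- x                       {0,1,2,3}
step 1: x <- z                       {0,1,2,3}
step 2: x <- ((0 * z) * (-6 // -3))  {0,1,2,3}
step 3: z <- min((thread // 5), (z + thread)) {0,1,2,3}
step 4: w <- (max(z, 11) + w)        {0,1,2,3}
step 5: w <- (4 + (-2 + w))          {0,1,2,3}
step 6: w <- w                       {0,1,2,3}

Answer: 7 steps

x: 0,0,0,0
w: 15,17,19,21
z: 0,0,0,0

steps = 7; useful = 28; efficiency = 28/28 = 1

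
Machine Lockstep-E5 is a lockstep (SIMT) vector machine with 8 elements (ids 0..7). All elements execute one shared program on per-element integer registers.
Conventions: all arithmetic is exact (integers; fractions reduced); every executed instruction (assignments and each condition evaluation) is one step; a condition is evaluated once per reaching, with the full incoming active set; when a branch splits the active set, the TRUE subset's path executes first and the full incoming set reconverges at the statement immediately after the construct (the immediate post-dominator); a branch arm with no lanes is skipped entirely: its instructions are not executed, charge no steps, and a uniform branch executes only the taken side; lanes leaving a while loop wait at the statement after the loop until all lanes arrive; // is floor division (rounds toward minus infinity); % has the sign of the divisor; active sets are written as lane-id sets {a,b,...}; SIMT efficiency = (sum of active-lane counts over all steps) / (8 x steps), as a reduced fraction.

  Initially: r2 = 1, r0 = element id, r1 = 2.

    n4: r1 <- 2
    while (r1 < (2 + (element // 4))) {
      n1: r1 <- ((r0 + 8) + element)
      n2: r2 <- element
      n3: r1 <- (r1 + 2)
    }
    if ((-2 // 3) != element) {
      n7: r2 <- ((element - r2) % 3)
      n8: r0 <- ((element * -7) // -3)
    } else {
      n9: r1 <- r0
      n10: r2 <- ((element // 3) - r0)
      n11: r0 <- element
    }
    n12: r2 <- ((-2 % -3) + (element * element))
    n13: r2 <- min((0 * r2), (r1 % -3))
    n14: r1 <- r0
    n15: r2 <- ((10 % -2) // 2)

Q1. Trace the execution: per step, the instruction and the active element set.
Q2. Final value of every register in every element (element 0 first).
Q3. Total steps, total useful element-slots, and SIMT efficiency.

step 0: r1 <- 2                      {0,1,2,3,4,5,6,7}
step 1: eval (r1 < (2 + (element // 4))) {0,1,2,3,4,5,6,7}
step 2: r1 <- ((r0 + 8) + element)   {4,5,6,7}
step 3: r2 <- element                {4,5,6,7}
step 4: r1 <- (r1 + 2)               {4,5,6,7}
step 5: eval (r1 < (2 + (element // 4))) {4,5,6,7}
step 6: eval ((-2 // 3) != element)  {0,1,2,3,4,5,6,7}
step 7: r2 <- ((element - r2) % 3)   {0,1,2,3,4,5,6,7}
step 8: r0 <- ((element * -7) // -3) {0,1,2,3,4,5,6,7}
step 9: r2 <- ((-2 % -3) + (element * element)) {0,1,2,3,4,5,6,7}
step 10: r2 <- min((0 * r2), (r1 % -3)) {0,1,2,3,4,5,6,7}
step 11: r1 <- r0                     {0,1,2,3,4,5,6,7}
step 12: r2 <- ((10 % -2) // 2)       {0,1,2,3,4,5,6,7}

Answer: 13 steps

r2: 0,0,0,0,0,0,0,0
r0: 0,2,4,7,9,11,14,16
r1: 0,2,4,7,9,11,14,16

steps = 13; useful = 88; efficiency = 88/104 = 11/13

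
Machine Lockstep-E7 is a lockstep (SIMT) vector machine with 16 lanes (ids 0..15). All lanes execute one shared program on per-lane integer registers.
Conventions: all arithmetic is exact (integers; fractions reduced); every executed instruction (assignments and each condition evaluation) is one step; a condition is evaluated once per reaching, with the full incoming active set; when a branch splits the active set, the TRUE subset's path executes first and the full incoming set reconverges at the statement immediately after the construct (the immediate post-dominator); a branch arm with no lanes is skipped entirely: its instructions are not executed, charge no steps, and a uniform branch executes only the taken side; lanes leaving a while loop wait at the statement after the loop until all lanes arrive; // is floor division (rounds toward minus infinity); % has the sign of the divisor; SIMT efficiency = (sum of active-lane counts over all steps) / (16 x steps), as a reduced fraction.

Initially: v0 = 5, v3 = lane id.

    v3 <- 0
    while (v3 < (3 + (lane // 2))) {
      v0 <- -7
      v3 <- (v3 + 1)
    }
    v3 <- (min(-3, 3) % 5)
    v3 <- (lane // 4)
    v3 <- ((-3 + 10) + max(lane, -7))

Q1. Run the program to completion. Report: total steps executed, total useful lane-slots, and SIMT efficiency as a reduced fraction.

Answer: 35 steps, 392 useful, 7/10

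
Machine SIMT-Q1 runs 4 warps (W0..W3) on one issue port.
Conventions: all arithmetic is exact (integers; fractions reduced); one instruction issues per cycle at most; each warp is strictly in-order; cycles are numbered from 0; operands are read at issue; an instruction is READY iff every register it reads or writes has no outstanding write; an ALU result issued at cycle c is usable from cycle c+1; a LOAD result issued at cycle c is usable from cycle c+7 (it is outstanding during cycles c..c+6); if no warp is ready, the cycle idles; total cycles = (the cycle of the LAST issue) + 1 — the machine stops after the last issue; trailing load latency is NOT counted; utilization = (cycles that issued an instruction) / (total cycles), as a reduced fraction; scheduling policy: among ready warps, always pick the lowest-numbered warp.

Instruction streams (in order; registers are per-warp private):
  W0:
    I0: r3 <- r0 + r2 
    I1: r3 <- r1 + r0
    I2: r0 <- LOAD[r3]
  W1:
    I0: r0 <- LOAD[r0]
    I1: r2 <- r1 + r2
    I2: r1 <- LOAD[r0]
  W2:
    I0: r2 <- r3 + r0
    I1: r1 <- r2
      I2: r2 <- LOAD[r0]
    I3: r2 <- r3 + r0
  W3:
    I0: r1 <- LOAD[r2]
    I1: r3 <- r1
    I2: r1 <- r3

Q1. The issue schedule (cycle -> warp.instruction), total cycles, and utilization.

cycle 0: W0.I0
cycle 1: W0.I1
cycle 2: W0.I2
cycle 3: W1.I0
cycle 4: W1.I1
cycle 5: W2.I0
cycle 6: W2.I1
cycle 7: W2.I2
cycle 8: W3.I0
cycle 9: idle
cycle 10: W1.I2
cycle 11: idle
cycle 12: idle
cycle 13: idle
cycle 14: W2.I3
cycle 15: W3.I1
cycle 16: W3.I2

Answer: 17 cycles, utilization 13/17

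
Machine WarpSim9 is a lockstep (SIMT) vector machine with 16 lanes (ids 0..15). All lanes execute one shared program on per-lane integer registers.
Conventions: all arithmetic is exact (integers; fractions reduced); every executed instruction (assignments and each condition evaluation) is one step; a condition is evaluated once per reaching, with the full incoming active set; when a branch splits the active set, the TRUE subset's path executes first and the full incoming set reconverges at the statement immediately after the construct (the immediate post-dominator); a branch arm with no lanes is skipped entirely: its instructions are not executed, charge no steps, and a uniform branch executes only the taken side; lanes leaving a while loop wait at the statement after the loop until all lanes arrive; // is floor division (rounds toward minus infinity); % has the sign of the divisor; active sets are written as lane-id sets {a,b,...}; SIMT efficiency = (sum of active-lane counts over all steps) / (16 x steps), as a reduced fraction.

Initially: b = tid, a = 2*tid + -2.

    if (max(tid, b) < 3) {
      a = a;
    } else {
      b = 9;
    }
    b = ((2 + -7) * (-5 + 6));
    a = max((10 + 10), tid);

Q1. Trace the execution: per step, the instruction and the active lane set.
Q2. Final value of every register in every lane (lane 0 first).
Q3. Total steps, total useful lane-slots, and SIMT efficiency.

step 0: eval (max(tid, b) < 3)       {0,1,2,3,4,5,6,7,8,9,10,11,12,13,14,15}
step 1: a <- a                       {0,1,2}
step 2: b <- 9                       {3,4,5,6,7,8,9,10,11,12,13,14,15}
step 3: b <- ((2 + -7) * (-5 + 6))   {0,1,2,3,4,5,6,7,8,9,10,11,12,13,14,15}
step 4: a <- max((10 + 10), tid)     {0,1,2,3,4,5,6,7,8,9,10,11,12,13,14,15}

Answer: 5 steps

b: -5,-5,-5,-5,-5,-5,-5,-5,-5,-5,-5,-5,-5,-5,-5,-5
a: 20,20,20,20,20,20,20,20,20,20,20,20,20,20,20,20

steps = 5; useful = 64; efficiency = 64/80 = 4/5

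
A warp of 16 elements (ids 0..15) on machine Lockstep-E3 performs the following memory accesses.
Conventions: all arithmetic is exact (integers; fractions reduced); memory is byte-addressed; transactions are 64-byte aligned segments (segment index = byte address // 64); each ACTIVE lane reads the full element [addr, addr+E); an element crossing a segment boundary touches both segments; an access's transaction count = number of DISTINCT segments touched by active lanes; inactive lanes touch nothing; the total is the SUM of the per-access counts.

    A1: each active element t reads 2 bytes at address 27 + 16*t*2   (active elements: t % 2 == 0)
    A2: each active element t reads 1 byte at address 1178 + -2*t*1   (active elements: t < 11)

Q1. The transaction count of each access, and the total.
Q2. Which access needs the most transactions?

A1: 8 transactions
A2: 1 transaction

Answer: 8,1; total 9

Answer: A1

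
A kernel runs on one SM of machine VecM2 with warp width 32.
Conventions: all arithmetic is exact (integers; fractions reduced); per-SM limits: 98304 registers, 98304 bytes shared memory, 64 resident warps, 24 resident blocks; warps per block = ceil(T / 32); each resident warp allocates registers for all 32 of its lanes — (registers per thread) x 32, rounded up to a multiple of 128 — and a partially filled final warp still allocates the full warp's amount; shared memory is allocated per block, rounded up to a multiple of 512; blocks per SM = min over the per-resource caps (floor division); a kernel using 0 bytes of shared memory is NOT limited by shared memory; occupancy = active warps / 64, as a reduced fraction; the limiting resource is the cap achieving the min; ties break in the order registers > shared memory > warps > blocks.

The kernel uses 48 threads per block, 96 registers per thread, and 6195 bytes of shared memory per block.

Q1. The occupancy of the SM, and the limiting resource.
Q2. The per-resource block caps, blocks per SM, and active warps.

Answer: occupancy 7/16, limited by shared memory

registers: 16 blocks
shared memory: 14 blocks
warps: 32 blocks
blocks: 24 blocks

Answer: 14 blocks, 28 active warps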